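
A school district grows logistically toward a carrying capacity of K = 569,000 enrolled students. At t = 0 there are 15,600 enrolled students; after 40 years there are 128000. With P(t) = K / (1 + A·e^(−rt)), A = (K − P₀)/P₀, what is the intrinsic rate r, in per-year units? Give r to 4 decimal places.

r ≈ 0.0583 per year

A = (569000 − 15600)/15600 = 35.47436
128000 = 569000/(1 + 35.47436·e^(−r·40)) → e^(−40r) = (4.44531 − 1)/35.47436 = 0.097121
r = −ln(0.097121)/40 = 2.3318/40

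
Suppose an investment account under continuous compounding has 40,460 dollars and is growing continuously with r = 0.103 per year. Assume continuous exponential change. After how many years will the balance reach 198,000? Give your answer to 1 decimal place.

198000 = 40460 · e^(0.103·t)
t = ln(198000/40460) / 0.103 = ln(4.89372) / 0.103 = 1.58795 / 0.103

t ≈ 15.4 years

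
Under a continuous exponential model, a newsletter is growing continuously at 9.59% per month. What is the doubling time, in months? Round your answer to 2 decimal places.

doubling time ≈ 7.23 months

doubling time = ln(2) / |r| = 0.69315 / 0.0959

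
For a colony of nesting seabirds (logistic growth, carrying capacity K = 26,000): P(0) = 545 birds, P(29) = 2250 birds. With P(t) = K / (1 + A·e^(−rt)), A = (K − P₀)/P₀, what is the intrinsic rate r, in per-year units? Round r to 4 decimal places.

r ≈ 0.0513 per year

A = (26000 − 545)/545 = 46.70642
2250 = 26000/(1 + 46.70642·e^(−r·29)) → e^(−29r) = (11.55556 − 1)/46.70642 = 0.225998
r = −ln(0.225998)/29 = 1.48723/29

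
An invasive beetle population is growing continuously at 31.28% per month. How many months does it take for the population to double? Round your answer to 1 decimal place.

doubling time = ln(2) / |r| = 0.69315 / 0.3128

doubling time ≈ 2.2 months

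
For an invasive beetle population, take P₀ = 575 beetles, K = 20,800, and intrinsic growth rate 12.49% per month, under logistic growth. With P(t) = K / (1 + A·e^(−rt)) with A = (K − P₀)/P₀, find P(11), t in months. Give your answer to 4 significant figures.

≈ 2,100 beetles

A = (20800 − 575)/575 = 35.17391
P(11) = 20800 / (1 + 35.17391·e^(−0.1249·11)) = 20800 / (1 + 35.17391·0.253118)
= 20800 / 9.90315 ≈ 2100.34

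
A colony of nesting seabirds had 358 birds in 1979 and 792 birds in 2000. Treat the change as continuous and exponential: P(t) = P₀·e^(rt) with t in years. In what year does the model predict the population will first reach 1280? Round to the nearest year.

year 2013

r = ln(792/358) / 21 = 0.79403/21 ≈ 0.037811 per year
t = ln(1280/358) / r = 1.27408/0.037811 ≈ 33.7 years after 1979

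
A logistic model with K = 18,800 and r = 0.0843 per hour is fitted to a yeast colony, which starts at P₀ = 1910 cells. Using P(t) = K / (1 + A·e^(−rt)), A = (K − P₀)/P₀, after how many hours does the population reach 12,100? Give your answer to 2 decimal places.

A = (18800 − 1910)/1910 = 8.84293
12100 = 18800/(1 + 8.84293·e^(−0.0843t)) → 1 + 8.84293·e^(−0.0843t) = 1.55372
e^(−0.0843t) = 0.062617 → t = ln(15.97007)/0.0843 = 2.77072/0.0843

t ≈ 32.87 hours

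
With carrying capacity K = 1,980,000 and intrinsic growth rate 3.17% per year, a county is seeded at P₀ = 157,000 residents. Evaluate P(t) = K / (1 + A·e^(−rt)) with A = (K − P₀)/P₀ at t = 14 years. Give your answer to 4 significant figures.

≈ 234,300 residents

A = (1980000 − 157000)/157000 = 11.61146
P(14) = 1980000 / (1 + 11.61146·e^(−0.0317·14)) = 1980000 / (1 + 11.61146·0.641594)
= 1980000 / 8.44984 ≈ 234323.88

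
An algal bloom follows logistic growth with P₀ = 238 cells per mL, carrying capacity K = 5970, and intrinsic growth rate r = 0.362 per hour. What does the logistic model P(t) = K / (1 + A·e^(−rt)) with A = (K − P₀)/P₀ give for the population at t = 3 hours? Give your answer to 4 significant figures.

A = (5970 − 238)/238 = 24.08403
P(3) = 5970 / (1 + 24.08403·e^(−0.362·3)) = 5970 / (1 + 24.08403·0.337564)
= 5970 / 9.1299 ≈ 653.9

≈ 653.9 cells per mL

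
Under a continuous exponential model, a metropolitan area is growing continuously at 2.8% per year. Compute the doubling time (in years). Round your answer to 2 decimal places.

doubling time ≈ 24.76 years

doubling time = ln(2) / |r| = 0.69315 / 0.028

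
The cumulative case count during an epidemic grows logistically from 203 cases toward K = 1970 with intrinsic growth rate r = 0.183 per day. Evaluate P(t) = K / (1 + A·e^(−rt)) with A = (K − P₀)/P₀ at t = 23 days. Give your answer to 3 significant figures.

A = (1970 − 203)/203 = 8.70443
P(23) = 1970 / (1 + 8.70443·e^(−0.183·23)) = 1970 / (1 + 8.70443·0.014861)
= 1970 / 1.12936 ≈ 1744.35

≈ 1,740 cases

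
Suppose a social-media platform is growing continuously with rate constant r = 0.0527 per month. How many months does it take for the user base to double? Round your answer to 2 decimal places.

doubling time ≈ 13.15 months

doubling time = ln(2) / |r| = 0.69315 / 0.0527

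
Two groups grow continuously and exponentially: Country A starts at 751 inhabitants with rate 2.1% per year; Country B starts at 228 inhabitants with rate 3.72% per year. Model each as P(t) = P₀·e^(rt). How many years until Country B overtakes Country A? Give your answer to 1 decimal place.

751·e^(0.021t) = 228·e^(0.0372t)
751/228 = e^((0.0372 − 0.021)t) → ln(3.29386) = 0.0162·t
t = 1.19206 / 0.0162

t ≈ 73.6 years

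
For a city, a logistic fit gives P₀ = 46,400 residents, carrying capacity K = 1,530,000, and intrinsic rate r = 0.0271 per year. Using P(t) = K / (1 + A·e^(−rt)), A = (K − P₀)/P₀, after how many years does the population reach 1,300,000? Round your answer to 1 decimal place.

A = (1530000 − 46400)/46400 = 31.97414
1300000 = 1530000/(1 + 31.97414·e^(−0.0271t)) → 1 + 31.97414·e^(−0.0271t) = 1.17692
e^(−0.0271t) = 0.005533 → t = ln(180.72339)/0.0271 = 5.19697/0.0271

t ≈ 191.8 years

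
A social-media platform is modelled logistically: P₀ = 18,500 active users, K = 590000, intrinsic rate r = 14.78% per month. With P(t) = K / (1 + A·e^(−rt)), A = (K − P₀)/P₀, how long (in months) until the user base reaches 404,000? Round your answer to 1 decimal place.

A = (590000 − 18500)/18500 = 30.89189
404000 = 590000/(1 + 30.89189·e^(−0.1478t)) → 1 + 30.89189·e^(−0.1478t) = 1.4604
e^(−0.1478t) = 0.014903 → t = ln(67.09852)/0.1478 = 4.20616/0.1478

t ≈ 28.5 months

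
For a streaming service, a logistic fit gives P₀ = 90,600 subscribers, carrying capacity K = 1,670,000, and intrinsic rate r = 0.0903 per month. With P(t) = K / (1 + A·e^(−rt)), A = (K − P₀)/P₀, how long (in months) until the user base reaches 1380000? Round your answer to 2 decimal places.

t ≈ 48.93 months

A = (1670000 − 90600)/90600 = 17.43267
1380000 = 1670000/(1 + 17.43267·e^(−0.0903t)) → 1 + 17.43267·e^(−0.0903t) = 1.21014
e^(−0.0903t) = 0.012055 → t = ln(82.95547)/0.0903 = 4.4183/0.0903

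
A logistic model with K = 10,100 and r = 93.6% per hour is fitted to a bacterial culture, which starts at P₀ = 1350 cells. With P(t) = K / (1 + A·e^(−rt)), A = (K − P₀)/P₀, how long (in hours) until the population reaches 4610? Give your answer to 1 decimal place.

A = (10100 − 1350)/1350 = 6.48148
4610 = 10100/(1 + 6.48148·e^(−0.936t)) → 1 + 6.48148·e^(−0.936t) = 2.19089
e^(−0.936t) = 0.183737 → t = ln(5.44256)/0.936 = 1.69425/0.936

t ≈ 1.8 hours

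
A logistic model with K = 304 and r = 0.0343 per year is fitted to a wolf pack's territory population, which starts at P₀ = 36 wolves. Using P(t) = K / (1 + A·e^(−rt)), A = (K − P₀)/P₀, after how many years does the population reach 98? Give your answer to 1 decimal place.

A = (304 − 36)/36 = 7.44444
98 = 304/(1 + 7.44444·e^(−0.0343t)) → 1 + 7.44444·e^(−0.0343t) = 3.10204
e^(−0.0343t) = 0.282364 → t = ln(3.54153)/0.0343 = 1.26456/0.0343

t ≈ 36.9 years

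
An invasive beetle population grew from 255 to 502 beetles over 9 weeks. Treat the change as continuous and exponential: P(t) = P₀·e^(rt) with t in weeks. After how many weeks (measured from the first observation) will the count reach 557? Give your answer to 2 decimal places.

t ≈ 10.38 weeks

r = ln(502/255) / 9 ≈ 0.07526 per week
t = ln(557/255) / r = 0.7813 / 0.07526 ≈ 10.381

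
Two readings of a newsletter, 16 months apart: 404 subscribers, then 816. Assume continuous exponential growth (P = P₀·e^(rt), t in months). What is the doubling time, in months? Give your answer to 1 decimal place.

doubling time ≈ 15.8 months

r = ln(816/404) / 16 = ln(2.0198) / 16 ≈ 0.043937 per month
doubling time = ln 2 / |r| = 0.69315 / 0.043937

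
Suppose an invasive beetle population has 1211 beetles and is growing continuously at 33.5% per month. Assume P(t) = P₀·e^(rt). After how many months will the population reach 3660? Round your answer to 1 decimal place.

3660 = 1211 · e^(0.335·t)
t = ln(3660/1211) / 0.335 = ln(3.0223) / 0.335 = 1.10602 / 0.335

t ≈ 3.3 months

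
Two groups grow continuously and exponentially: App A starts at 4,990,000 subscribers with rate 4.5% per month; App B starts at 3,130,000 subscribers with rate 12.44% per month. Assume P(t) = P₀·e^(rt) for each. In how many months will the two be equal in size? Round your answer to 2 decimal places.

t ≈ 5.87 months

4990000·e^(0.045t) = 3130000·e^(0.1244t)
4990000/3130000 = e^((0.1244 − 0.045)t) → ln(1.59425) = 0.0794·t
t = 0.4664 / 0.0794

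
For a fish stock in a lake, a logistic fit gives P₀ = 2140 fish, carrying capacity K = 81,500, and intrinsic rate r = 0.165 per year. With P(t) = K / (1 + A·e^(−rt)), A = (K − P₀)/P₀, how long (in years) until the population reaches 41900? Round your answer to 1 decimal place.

t ≈ 22.2 years

A = (81500 − 2140)/2140 = 37.08411
41900 = 81500/(1 + 37.08411·e^(−0.165t)) → 1 + 37.08411·e^(−0.165t) = 1.94511
e^(−0.165t) = 0.025486 → t = ln(39.23799)/0.165 = 3.66965/0.165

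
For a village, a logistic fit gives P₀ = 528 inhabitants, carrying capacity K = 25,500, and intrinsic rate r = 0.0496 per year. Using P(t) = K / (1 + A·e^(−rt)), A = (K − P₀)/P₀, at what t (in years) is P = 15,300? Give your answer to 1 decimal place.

A = (25500 − 528)/528 = 47.29545
15300 = 25500/(1 + 47.29545·e^(−0.0496t)) → 1 + 47.29545·e^(−0.0496t) = 1.66667
e^(−0.0496t) = 0.014096 → t = ln(70.94318)/0.0496 = 4.26188/0.0496

t ≈ 85.9 years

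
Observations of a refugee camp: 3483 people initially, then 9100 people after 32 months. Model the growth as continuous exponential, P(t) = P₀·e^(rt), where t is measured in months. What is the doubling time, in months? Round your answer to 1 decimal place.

r = ln(9100/3483) / 32 = ln(2.61269) / 32 ≈ 0.030012 per month
doubling time = ln 2 / |r| = 0.69315 / 0.030012

doubling time ≈ 23.1 months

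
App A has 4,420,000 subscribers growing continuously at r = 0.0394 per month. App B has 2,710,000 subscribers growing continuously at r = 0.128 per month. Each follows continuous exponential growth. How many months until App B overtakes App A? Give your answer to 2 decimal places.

4420000·e^(0.0394t) = 2710000·e^(0.128t)
4420000/2710000 = e^((0.128 − 0.0394)t) → ln(1.631) = 0.0886·t
t = 0.48919 / 0.0886

t ≈ 5.52 months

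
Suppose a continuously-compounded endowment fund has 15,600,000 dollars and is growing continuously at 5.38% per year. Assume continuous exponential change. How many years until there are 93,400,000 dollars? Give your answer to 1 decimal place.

93400000 = 15600000 · e^(0.0538·t)
t = ln(93400000/15600000) / 0.0538 = ln(5.98718) / 0.0538 = 1.78962 / 0.0538

t ≈ 33.3 years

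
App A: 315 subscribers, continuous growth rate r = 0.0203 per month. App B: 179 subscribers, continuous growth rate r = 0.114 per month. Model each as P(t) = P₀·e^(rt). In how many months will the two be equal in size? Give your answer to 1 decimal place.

315·e^(0.0203t) = 179·e^(0.114t)
315/179 = e^((0.114 − 0.0203)t) → ln(1.75978) = 0.0937·t
t = 0.56519 / 0.0937

t ≈ 6.0 months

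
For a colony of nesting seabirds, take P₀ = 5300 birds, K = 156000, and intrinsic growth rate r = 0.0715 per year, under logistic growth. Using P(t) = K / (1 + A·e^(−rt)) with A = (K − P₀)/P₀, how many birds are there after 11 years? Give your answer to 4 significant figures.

A = (156000 − 5300)/5300 = 28.43396
P(11) = 156000 / (1 + 28.43396·e^(−0.0715·11)) = 156000 / (1 + 28.43396·0.455436)
= 156000 / 13.94985 ≈ 11182.92

≈ 11,180 birds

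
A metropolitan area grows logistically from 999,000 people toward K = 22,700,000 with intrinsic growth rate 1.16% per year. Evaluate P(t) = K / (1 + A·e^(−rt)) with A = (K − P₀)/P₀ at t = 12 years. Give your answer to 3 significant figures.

A = (22700000 − 999000)/999000 = 21.72272
P(12) = 22700000 / (1 + 21.72272·e^(−0.0116·12)) = 22700000 / (1 + 21.72272·0.870054)
= 22700000 / 19.89994 ≈ 1140706.85

≈ 1,140,000 people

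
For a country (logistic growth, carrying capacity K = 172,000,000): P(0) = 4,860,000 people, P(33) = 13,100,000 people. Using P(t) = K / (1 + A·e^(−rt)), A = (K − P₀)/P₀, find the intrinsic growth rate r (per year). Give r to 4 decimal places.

A = (172000000 − 4860000)/4860000 = 34.39095
13100000 = 172000000/(1 + 34.39095·e^(−r·33)) → e^(−33r) = (13.12977 − 1)/34.39095 = 0.352702
r = −ln(0.352702)/33 = 1.04213/33

r ≈ 0.0316 per year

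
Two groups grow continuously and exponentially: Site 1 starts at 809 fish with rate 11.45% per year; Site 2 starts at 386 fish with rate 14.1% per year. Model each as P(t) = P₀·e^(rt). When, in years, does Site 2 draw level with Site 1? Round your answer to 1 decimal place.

809·e^(0.1145t) = 386·e^(0.141t)
809/386 = e^((0.141 − 0.1145)t) → ln(2.09585) = 0.0265·t
t = 0.73996 / 0.0265

t ≈ 27.9 years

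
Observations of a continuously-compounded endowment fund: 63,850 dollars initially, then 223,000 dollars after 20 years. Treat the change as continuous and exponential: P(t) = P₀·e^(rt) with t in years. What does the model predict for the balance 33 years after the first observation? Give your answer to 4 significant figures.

≈ 502,700 dollars

r = ln(223000/63850) / 20 ≈ 0.062532 per year
P(33) = 63850 · e^(0.062532·33) = 63850 · 7.87386 ≈ 502745.78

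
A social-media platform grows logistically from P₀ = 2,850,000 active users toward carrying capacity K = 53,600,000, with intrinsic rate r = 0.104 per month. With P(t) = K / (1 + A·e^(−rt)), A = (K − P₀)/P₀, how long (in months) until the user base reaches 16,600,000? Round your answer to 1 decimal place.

t ≈ 20.0 months

A = (53600000 − 2850000)/2850000 = 17.80702
16600000 = 53600000/(1 + 17.80702·e^(−0.104t)) → 1 + 17.80702·e^(−0.104t) = 3.22892
e^(−0.104t) = 0.125171 → t = ln(7.98909)/0.104 = 2.07808/0.104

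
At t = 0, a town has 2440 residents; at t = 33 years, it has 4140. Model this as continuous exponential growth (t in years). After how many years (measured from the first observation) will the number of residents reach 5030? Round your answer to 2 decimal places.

r = ln(4140/2440) / 33 ≈ 0.016021 per year
t = ln(5030/2440) / r = 0.72342 / 0.016021 ≈ 45.154

t ≈ 45.15 years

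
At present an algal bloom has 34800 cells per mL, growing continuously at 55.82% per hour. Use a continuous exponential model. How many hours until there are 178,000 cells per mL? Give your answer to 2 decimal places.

t ≈ 2.92 hours

178000 = 34800 · e^(0.5582·t)
t = ln(178000/34800) / 0.5582 = ln(5.11494) / 0.5582 = 1.63217 / 0.5582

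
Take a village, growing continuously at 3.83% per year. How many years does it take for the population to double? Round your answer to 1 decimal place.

doubling time = ln(2) / |r| = 0.69315 / 0.0383

doubling time ≈ 18.1 years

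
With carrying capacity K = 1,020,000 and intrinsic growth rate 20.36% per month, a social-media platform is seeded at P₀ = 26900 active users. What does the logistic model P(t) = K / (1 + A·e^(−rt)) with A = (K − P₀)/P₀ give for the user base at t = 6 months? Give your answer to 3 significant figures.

≈ 85,800 active users

A = (1020000 − 26900)/26900 = 36.91822
P(6) = 1020000 / (1 + 36.91822·e^(−0.2036·6)) = 1020000 / (1 + 36.91822·0.294758)
= 1020000 / 11.88195 ≈ 85844.52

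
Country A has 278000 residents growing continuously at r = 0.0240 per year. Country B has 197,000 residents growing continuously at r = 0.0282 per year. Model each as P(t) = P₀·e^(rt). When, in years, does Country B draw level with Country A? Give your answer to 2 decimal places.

278000·e^(0.024t) = 197000·e^(0.0282t)
278000/197000 = e^((0.0282 − 0.024)t) → ln(1.41117) = 0.0042·t
t = 0.34442 / 0.0042

t ≈ 82.00 years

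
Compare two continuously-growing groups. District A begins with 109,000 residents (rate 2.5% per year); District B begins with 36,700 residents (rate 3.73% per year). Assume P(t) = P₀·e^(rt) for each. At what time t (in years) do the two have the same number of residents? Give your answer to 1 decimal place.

109000·e^(0.025t) = 36700·e^(0.0373t)
109000/36700 = e^((0.0373 − 0.025)t) → ln(2.97003) = 0.0123·t
t = 1.08857 / 0.0123

t ≈ 88.5 years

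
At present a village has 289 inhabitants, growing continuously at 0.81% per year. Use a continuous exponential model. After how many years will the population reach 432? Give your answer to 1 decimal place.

432 = 289 · e^(0.0081·t)
t = ln(432/289) / 0.0081 = ln(1.49481) / 0.0081 = 0.402 / 0.0081

t ≈ 49.6 years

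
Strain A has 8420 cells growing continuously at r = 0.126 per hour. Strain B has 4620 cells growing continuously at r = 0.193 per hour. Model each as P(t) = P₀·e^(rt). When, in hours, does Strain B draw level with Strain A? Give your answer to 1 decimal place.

8420·e^(0.126t) = 4620·e^(0.193t)
8420/4620 = e^((0.193 − 0.126)t) → ln(1.82251) = 0.067·t
t = 0.60022 / 0.067

t ≈ 9.0 hours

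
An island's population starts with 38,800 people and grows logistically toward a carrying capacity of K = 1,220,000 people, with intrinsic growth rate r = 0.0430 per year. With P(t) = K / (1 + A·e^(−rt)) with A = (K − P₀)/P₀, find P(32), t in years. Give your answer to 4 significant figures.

≈ 140,400 people

A = (1220000 − 38800)/38800 = 30.4433
P(32) = 1220000 / (1 + 30.4433·e^(−0.043·32)) = 1220000 / (1 + 30.4433·0.252587)
= 1220000 / 8.68958 ≈ 140398.07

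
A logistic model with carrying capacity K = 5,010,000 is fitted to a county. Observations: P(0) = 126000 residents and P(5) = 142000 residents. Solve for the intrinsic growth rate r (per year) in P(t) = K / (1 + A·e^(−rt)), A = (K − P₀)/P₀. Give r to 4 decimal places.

A = (5010000 − 126000)/126000 = 38.7619
142000 = 5010000/(1 + 38.7619·e^(−r·5)) → e^(−5r) = (35.28169 − 1)/38.7619 = 0.884417
r = −ln(0.884417)/5 = 0.12283/5

r ≈ 0.0246 per year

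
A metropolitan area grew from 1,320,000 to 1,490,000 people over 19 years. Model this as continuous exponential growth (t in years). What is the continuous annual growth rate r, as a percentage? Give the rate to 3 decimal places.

r ≈ 0.638% per year

1490000 = 1320000 · e^(r·19)
e^(19r) = 1490000/1320000 = 1.12879
r = ln(1.12879) / 19 = 0.12114 / 19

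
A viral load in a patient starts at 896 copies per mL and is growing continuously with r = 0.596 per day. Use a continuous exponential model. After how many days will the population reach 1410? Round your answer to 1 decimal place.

t ≈ 0.8 days

1410 = 896 · e^(0.596·t)
t = ln(1410/896) / 0.596 = ln(1.57366) / 0.596 = 0.4534 / 0.596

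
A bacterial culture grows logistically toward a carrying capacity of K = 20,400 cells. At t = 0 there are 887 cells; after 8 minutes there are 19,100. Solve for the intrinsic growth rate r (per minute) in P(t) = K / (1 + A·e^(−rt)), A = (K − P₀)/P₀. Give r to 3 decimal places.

A = (20400 − 887)/887 = 21.99887
19100 = 20400/(1 + 21.99887·e^(−r·8)) → e^(−8r) = (1.06806 − 1)/21.99887 = 0.003094
r = −ln(0.003094)/8 = 5.77832/8

r ≈ 0.722 per minute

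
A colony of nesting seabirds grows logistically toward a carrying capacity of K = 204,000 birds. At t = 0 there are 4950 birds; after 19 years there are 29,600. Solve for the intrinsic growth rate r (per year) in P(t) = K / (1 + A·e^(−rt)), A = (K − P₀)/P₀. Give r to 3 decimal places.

A = (204000 − 4950)/4950 = 40.21212
29600 = 204000/(1 + 40.21212·e^(−r·19)) → e^(−19r) = (6.89189 − 1)/40.21212 = 0.14652
r = −ln(0.14652)/19 = 1.92059/19

r ≈ 0.101 per year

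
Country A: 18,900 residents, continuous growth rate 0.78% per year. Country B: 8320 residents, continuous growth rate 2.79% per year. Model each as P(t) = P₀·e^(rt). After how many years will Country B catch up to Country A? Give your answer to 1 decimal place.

18900·e^(0.0078t) = 8320·e^(0.0279t)
18900/8320 = e^((0.0279 − 0.0078)t) → ln(2.27163) = 0.0201·t
t = 0.8205 / 0.0201

t ≈ 40.8 years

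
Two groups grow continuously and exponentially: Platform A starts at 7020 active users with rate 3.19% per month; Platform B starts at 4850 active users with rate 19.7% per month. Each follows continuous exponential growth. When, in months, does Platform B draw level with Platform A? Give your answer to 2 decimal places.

t ≈ 2.24 months

7020·e^(0.0319t) = 4850·e^(0.197t)
7020/4850 = e^((0.197 − 0.0319)t) → ln(1.44742) = 0.1651·t
t = 0.36978 / 0.1651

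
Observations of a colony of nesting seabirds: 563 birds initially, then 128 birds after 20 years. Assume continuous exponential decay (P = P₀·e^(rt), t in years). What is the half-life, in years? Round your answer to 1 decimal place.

r = ln(128/563) / 20 = ln(0.22735) / 20 ≈ -0.074062 per year
half-life = ln 2 / |r| = 0.69315 / 0.074062

half-life ≈ 9.4 years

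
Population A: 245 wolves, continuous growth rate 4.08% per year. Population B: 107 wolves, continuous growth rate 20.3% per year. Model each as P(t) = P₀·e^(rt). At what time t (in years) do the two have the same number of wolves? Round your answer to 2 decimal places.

t ≈ 5.11 years

245·e^(0.0408t) = 107·e^(0.203t)
245/107 = e^((0.203 − 0.0408)t) → ln(2.28972) = 0.1622·t
t = 0.82843 / 0.1622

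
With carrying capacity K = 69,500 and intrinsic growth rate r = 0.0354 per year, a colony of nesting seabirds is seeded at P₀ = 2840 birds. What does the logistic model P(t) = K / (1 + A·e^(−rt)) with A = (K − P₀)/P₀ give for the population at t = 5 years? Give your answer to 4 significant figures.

≈ 3,363 birds

A = (69500 − 2840)/2840 = 23.47183
P(5) = 69500 / (1 + 23.47183·e^(−0.0354·5)) = 69500 / (1 + 23.47183·0.83778)
= 69500 / 20.66423 ≈ 3363.3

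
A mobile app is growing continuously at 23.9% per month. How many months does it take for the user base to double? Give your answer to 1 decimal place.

doubling time = ln(2) / |r| = 0.69315 / 0.239

doubling time ≈ 2.9 months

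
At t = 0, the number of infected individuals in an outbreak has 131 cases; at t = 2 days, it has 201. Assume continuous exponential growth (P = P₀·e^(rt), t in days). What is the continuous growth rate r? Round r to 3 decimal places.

r ≈ 0.214 per day

201 = 131 · e^(r·2)
e^(2r) = 201/131 = 1.53435
r = ln(1.53435) / 2 = 0.42811 / 2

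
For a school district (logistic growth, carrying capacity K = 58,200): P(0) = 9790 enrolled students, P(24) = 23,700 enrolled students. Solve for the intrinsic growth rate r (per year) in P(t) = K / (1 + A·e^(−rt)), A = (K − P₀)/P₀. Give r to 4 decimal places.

r ≈ 0.0510 per year

A = (58200 − 9790)/9790 = 4.94484
23700 = 58200/(1 + 4.94484·e^(−r·24)) → e^(−24r) = (2.4557 − 1)/4.94484 = 0.294387
r = −ln(0.294387)/24 = 1.22286/24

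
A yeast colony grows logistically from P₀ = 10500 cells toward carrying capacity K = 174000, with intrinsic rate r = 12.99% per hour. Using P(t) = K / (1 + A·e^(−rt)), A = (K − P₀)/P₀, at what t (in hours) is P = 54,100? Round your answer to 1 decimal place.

A = (174000 − 10500)/10500 = 15.57143
54100 = 174000/(1 + 15.57143·e^(−0.1299t)) → 1 + 15.57143·e^(−0.1299t) = 3.21627
e^(−0.1299t) = 0.142329 → t = ln(7.02597)/0.1299 = 1.94961/0.1299

t ≈ 15.0 hours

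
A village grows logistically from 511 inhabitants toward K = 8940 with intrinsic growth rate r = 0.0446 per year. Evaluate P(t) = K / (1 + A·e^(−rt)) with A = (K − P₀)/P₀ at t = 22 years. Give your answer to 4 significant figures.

A = (8940 − 511)/511 = 16.49511
P(22) = 8940 / (1 + 16.49511·e^(−0.0446·22)) = 8940 / (1 + 16.49511·0.374861)
= 8940 / 7.18337 ≈ 1244.54

≈ 1,245 inhabitants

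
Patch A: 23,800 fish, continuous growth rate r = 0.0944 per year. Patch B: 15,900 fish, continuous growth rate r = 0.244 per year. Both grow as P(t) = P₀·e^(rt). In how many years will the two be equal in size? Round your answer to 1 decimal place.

23800·e^(0.0944t) = 15900·e^(0.244t)
23800/15900 = e^((0.244 − 0.0944)t) → ln(1.49686) = 0.1496·t
t = 0.40337 / 0.1496

t ≈ 2.7 years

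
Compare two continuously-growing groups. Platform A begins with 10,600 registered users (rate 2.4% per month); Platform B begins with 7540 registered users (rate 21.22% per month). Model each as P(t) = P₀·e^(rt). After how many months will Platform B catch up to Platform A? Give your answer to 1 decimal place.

10600·e^(0.024t) = 7540·e^(0.2122t)
10600/7540 = e^((0.2122 − 0.024)t) → ln(1.40584) = 0.1882·t
t = 0.34063 / 0.1882

t ≈ 1.8 months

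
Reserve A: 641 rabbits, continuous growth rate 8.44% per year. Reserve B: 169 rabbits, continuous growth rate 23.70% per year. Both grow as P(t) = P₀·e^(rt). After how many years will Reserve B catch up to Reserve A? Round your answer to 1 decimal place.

641·e^(0.0844t) = 169·e^(0.237t)
641/169 = e^((0.237 − 0.0844)t) → ln(3.7929) = 0.1526·t
t = 1.33313 / 0.1526

t ≈ 8.7 years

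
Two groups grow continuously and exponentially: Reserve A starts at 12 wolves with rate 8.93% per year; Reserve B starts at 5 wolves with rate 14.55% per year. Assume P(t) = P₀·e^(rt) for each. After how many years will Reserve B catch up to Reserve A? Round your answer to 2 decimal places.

12·e^(0.0893t) = 5·e^(0.1455t)
12/5 = e^((0.1455 − 0.0893)t) → ln(2.4) = 0.0562·t
t = 0.87547 / 0.0562

t ≈ 15.58 years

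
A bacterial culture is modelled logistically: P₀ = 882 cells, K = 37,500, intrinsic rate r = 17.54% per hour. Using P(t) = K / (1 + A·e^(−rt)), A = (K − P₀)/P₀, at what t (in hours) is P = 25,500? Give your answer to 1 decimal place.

t ≈ 25.5 hours

A = (37500 − 882)/882 = 41.51701
25500 = 37500/(1 + 41.51701·e^(−0.1754t)) → 1 + 41.51701·e^(−0.1754t) = 1.47059
e^(−0.1754t) = 0.011335 → t = ln(88.22364)/0.1754 = 4.47987/0.1754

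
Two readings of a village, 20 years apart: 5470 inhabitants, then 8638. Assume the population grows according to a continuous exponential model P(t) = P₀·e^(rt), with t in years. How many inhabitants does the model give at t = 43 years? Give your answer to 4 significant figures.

≈ 14,610 inhabitants

r = ln(8638/5470) / 20 ≈ 0.022845 per year
P(43) = 5470 · e^(0.022845·43) = 5470 · 2.67064 ≈ 14608.41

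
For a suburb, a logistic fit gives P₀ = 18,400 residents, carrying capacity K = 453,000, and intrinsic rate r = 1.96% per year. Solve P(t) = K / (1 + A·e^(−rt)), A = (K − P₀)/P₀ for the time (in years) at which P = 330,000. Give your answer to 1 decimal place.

t ≈ 211.7 years

A = (453000 − 18400)/18400 = 23.61957
330000 = 453000/(1 + 23.61957·e^(−0.0196t)) → 1 + 23.61957·e^(−0.0196t) = 1.37273
e^(−0.0196t) = 0.01578 → t = ln(63.36957)/0.0196 = 4.14898/0.0196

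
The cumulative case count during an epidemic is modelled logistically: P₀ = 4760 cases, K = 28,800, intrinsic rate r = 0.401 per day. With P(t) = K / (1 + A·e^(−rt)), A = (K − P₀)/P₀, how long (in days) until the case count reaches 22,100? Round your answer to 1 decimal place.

A = (28800 − 4760)/4760 = 5.05042
22100 = 28800/(1 + 5.05042·e^(−0.401t)) → 1 + 5.05042·e^(−0.401t) = 1.30317
e^(−0.401t) = 0.060028 → t = ln(16.65885)/0.401 = 2.81294/0.401

t ≈ 7.0 days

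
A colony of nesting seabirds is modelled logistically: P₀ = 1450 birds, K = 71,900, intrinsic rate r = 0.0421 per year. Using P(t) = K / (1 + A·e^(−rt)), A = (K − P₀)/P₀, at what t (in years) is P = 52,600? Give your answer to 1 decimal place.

t ≈ 116.1 years

A = (71900 − 1450)/1450 = 48.58621
52600 = 71900/(1 + 48.58621·e^(−0.0421t)) → 1 + 48.58621·e^(−0.0421t) = 1.36692
e^(−0.0421t) = 0.007552 → t = ln(132.41629)/0.0421 = 4.88595/0.0421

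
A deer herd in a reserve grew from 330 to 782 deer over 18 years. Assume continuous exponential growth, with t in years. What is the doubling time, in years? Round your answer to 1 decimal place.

r = ln(782/330) / 18 = ln(2.3697) / 18 ≈ 0.047931 per year
doubling time = ln 2 / |r| = 0.69315 / 0.047931

doubling time ≈ 14.5 years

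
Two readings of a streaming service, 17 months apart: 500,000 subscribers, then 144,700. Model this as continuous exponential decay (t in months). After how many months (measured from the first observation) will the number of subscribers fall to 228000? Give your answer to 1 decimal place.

r = ln(144700/500000) / 17 ≈ -0.072938 per month
t = ln(228000/500000) / r = -0.78526 / -0.072938 ≈ 10.766

t ≈ 10.8 months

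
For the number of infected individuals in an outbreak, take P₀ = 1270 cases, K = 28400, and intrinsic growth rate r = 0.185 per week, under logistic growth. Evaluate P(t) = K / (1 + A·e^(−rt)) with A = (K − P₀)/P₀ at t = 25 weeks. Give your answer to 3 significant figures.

A = (28400 − 1270)/1270 = 21.3622
P(25) = 28400 / (1 + 21.3622·e^(−0.185·25)) = 28400 / (1 + 21.3622·0.009804)
= 28400 / 1.20943 ≈ 23482.18

≈ 23,500 cases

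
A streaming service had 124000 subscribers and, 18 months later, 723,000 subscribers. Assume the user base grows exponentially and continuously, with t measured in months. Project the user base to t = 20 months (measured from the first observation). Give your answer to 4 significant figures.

≈ 879,500 subscribers

r = ln(723000/124000) / 18 ≈ 0.097952 per month
P(20) = 124000 · e^(0.097952·20) = 124000 · 7.09245 ≈ 879463.7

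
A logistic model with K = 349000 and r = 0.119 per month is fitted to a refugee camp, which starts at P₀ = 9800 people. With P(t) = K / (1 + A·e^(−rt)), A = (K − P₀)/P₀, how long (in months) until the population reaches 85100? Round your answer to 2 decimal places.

t ≈ 20.27 months

A = (349000 − 9800)/9800 = 34.61224
85100 = 349000/(1 + 34.61224·e^(−0.119t)) → 1 + 34.61224·e^(−0.119t) = 4.10106
e^(−0.119t) = 0.089594 → t = ln(11.16143)/0.119 = 2.41246/0.119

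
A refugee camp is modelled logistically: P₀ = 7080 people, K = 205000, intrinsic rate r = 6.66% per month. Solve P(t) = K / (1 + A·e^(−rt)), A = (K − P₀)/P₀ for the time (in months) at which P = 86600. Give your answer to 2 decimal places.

t ≈ 45.31 months

A = (205000 − 7080)/7080 = 27.9548
86600 = 205000/(1 + 27.9548·e^(−0.0666t)) → 1 + 27.9548·e^(−0.0666t) = 2.36721
e^(−0.0666t) = 0.048908 → t = ln(20.44667)/0.0666 = 3.01782/0.0666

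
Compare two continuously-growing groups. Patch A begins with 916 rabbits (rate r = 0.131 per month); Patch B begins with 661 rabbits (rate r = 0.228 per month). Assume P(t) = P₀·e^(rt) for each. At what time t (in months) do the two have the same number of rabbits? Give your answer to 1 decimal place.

916·e^(0.131t) = 661·e^(0.228t)
916/661 = e^((0.228 − 0.131)t) → ln(1.38578) = 0.097·t
t = 0.32626 / 0.097

t ≈ 3.4 months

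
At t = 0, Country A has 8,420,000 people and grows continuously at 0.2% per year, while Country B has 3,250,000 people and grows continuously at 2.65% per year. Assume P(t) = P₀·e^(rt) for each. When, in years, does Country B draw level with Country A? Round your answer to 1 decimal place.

t ≈ 38.9 years

8420000·e^(0.002t) = 3250000·e^(0.0265t)
8420000/3250000 = e^((0.0265 − 0.002)t) → ln(2.59077) = 0.0245·t
t = 0.95195 / 0.0245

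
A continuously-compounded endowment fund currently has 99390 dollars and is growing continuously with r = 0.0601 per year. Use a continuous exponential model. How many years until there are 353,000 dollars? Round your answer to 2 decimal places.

t ≈ 21.09 years

353000 = 99390 · e^(0.0601·t)
t = ln(353000/99390) / 0.0601 = ln(3.55167) / 0.0601 = 1.26742 / 0.0601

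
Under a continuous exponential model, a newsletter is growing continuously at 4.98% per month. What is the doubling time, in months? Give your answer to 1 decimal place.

doubling time ≈ 13.9 months

doubling time = ln(2) / |r| = 0.69315 / 0.0498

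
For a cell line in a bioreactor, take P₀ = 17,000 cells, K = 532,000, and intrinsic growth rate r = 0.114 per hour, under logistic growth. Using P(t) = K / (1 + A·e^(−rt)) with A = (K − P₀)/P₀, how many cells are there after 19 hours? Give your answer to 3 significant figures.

A = (532000 − 17000)/17000 = 30.29412
P(19) = 532000 / (1 + 30.29412·e^(−0.114·19)) = 532000 / (1 + 30.29412·0.114635)
= 532000 / 4.47277 ≈ 118941.86

≈ 119,000 cells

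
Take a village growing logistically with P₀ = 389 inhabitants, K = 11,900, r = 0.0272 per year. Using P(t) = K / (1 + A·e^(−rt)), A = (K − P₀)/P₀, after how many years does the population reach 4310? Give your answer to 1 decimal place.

t ≈ 103.7 years

A = (11900 − 389)/389 = 29.59126
4310 = 11900/(1 + 29.59126·e^(−0.0272t)) → 1 + 29.59126·e^(−0.0272t) = 2.76102
e^(−0.0272t) = 0.059512 → t = ln(16.80347)/0.0272 = 2.82159/0.0272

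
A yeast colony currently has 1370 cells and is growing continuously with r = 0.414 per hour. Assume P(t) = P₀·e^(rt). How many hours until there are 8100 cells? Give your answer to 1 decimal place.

t ≈ 4.3 hours

8100 = 1370 · e^(0.414·t)
t = ln(8100/1370) / 0.414 = ln(5.91241) / 0.414 = 1.77705 / 0.414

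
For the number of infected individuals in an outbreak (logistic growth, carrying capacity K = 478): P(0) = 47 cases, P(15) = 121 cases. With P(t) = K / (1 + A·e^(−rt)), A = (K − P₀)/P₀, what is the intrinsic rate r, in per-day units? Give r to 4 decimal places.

A = (478 − 47)/47 = 9.17021
121 = 478/(1 + 9.17021·e^(−r·15)) → e^(−15r) = (3.95041 − 1)/9.17021 = 0.321739
r = −ln(0.321739)/15 = 1.13402/15

r ≈ 0.0756 per day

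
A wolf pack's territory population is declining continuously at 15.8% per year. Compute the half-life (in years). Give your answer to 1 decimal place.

half-life = ln(2) / |r| = 0.69315 / 0.158

half-life ≈ 4.4 years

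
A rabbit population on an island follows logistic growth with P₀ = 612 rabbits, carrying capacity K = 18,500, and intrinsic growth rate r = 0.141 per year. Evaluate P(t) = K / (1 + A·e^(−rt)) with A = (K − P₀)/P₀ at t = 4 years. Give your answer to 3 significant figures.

≈ 1,050 rabbits

A = (18500 − 612)/612 = 29.22876
P(4) = 18500 / (1 + 29.22876·e^(−0.141·4)) = 18500 / (1 + 29.22876·0.568929)
= 18500 / 17.62908 ≈ 1049.4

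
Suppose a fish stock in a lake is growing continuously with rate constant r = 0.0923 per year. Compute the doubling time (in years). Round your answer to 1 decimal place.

doubling time ≈ 7.5 years

doubling time = ln(2) / |r| = 0.69315 / 0.0923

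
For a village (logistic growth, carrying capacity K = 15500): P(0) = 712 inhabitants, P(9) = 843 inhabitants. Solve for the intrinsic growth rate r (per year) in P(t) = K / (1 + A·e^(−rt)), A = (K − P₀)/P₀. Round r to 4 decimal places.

A = (15500 − 712)/712 = 20.76966
843 = 15500/(1 + 20.76966·e^(−r·9)) → e^(−9r) = (18.38671 − 1)/20.76966 = 0.837121
r = −ln(0.837121)/9 = 0.17779/9

r ≈ 0.0198 per year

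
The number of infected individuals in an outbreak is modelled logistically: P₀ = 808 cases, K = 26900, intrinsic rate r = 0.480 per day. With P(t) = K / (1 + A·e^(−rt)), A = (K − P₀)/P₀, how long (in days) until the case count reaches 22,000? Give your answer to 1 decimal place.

A = (26900 − 808)/808 = 32.29208
22000 = 26900/(1 + 32.29208·e^(−0.48t)) → 1 + 32.29208·e^(−0.48t) = 1.22273
e^(−0.48t) = 0.006897 → t = ln(144.98485)/0.48 = 4.97663/0.48

t ≈ 10.4 days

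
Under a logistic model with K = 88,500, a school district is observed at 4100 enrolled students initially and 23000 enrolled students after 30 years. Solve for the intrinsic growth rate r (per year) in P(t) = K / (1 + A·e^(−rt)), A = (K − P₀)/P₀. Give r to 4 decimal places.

A = (88500 − 4100)/4100 = 20.58537
23000 = 88500/(1 + 20.58537·e^(−r·30)) → e^(−30r) = (3.84783 − 1)/20.58537 = 0.138342
r = −ln(0.138342)/30 = 1.97802/30

r ≈ 0.0659 per year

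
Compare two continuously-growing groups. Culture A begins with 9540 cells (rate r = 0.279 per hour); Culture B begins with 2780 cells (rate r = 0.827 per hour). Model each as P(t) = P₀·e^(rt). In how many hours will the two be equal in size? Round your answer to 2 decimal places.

t ≈ 2.25 hours

9540·e^(0.279t) = 2780·e^(0.827t)
9540/2780 = e^((0.827 − 0.279)t) → ln(3.43165) = 0.548·t
t = 1.23304 / 0.548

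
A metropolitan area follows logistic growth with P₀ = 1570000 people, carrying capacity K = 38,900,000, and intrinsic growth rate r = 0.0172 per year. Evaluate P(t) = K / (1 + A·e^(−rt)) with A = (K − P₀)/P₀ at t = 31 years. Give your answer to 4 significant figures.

A = (38900000 − 1570000)/1570000 = 23.77707
P(31) = 38900000 / (1 + 23.77707·e^(−0.0172·31)) = 38900000 / (1 + 23.77707·0.586724)
= 38900000 / 14.95059 ≈ 2601904.32

≈ 2,602,000 people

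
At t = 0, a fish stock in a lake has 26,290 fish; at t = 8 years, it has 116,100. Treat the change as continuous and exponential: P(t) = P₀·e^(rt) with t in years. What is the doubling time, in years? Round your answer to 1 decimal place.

r = ln(116100/26290) / 8 = ln(4.41613) / 8 ≈ 0.185658 per year
doubling time = ln 2 / |r| = 0.69315 / 0.185658

doubling time ≈ 3.7 years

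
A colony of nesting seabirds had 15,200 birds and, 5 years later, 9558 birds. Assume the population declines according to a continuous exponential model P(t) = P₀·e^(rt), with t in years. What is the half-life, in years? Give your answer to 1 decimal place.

half-life ≈ 7.5 years

r = ln(9558/15200) / 5 = ln(0.62882) / 5 ≈ -0.092783 per year
half-life = ln 2 / |r| = 0.69315 / 0.092783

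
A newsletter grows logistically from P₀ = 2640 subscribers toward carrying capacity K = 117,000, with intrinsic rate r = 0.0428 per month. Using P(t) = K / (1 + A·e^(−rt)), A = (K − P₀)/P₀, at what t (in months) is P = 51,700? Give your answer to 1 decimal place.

t ≈ 82.6 months

A = (117000 − 2640)/2640 = 43.31818
51700 = 117000/(1 + 43.31818·e^(−0.0428t)) → 1 + 43.31818·e^(−0.0428t) = 2.26306
e^(−0.0428t) = 0.029158 → t = ln(34.29632)/0.0428 = 3.53504/0.0428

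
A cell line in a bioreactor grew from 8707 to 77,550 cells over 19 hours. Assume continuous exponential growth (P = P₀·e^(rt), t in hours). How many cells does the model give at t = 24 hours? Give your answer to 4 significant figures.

r = ln(77550/8707) / 19 ≈ 0.115095 per hour
P(24) = 8707 · e^(0.115095·24) = 8707 · 15.83572 ≈ 137881.61

≈ 137,900 cells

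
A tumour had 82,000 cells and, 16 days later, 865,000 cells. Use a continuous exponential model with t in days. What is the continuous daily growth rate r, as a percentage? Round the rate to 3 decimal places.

r ≈ 14.725% per day

865000 = 82000 · e^(r·16)
e^(16r) = 865000/82000 = 10.54878
r = ln(10.54878) / 16 = 2.35601 / 16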